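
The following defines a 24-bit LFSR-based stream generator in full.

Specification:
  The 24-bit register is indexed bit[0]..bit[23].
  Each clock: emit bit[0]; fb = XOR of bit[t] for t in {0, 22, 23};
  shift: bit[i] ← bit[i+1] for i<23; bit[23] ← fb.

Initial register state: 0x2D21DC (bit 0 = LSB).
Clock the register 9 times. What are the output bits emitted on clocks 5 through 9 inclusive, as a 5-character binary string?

reg_0 = 0x2D21DC
clock 1: out=0, reg = 0x1690EE
clock 2: out=0, reg = 0x0B4877
clock 3: out=1, reg = 0x85A43B
clock 4: out=1, reg = 0x42D21D
clock 5: out=1, reg = 0x21690E
clock 6: out=0, reg = 0x10B487
clock 7: out=1, reg = 0x885A43
clock 8: out=1, reg = 0x442D21
clock 9: out=1, reg = 0x221690

10111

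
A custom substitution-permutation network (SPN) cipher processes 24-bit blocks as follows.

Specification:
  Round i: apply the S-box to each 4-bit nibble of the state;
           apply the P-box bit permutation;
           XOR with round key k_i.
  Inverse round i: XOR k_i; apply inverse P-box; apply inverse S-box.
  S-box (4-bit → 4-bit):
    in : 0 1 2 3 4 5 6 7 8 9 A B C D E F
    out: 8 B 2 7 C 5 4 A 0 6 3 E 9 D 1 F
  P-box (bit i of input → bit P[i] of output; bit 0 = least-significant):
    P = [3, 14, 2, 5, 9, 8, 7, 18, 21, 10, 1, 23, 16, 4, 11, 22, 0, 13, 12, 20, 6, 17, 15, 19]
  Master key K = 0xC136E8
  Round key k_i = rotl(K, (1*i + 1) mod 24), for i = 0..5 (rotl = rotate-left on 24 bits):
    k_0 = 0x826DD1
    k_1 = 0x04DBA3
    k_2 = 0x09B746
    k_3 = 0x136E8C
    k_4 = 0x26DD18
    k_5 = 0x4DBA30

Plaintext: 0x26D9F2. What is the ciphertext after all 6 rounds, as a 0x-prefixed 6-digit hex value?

s_0 = plaintext = 0x26D9F2
s_1 = Round(s_0, k_0) = 0xC53253
s_2 = Round(s_1, k_1) = 0x0D857E
s_3 = Round(s_2, k_2) = 0x35A64D
s_4 = Round(s_3, k_3) = 0x14FE73
s_5 = Round(s_4, k_4) = 0x598444
s_6 = Round(s_5, k_5) = 0xC90AD6

0xC90AD6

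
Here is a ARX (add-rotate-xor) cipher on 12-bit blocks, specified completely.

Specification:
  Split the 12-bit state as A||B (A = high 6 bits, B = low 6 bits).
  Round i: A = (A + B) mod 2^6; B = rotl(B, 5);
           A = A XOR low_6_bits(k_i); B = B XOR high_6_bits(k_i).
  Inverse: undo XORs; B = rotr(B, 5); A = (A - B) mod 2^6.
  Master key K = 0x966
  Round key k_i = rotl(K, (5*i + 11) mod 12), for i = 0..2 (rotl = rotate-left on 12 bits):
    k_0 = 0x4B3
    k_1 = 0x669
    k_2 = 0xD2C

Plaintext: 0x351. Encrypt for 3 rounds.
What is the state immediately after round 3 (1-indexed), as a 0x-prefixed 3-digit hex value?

0xFB6

s_0 = plaintext = 0x351
s_1 = Round(s_0, k_0) = 0xB7A
s_2 = Round(s_1, k_1) = 0x384
s_3 = Round(s_2, k_2) = 0xFB6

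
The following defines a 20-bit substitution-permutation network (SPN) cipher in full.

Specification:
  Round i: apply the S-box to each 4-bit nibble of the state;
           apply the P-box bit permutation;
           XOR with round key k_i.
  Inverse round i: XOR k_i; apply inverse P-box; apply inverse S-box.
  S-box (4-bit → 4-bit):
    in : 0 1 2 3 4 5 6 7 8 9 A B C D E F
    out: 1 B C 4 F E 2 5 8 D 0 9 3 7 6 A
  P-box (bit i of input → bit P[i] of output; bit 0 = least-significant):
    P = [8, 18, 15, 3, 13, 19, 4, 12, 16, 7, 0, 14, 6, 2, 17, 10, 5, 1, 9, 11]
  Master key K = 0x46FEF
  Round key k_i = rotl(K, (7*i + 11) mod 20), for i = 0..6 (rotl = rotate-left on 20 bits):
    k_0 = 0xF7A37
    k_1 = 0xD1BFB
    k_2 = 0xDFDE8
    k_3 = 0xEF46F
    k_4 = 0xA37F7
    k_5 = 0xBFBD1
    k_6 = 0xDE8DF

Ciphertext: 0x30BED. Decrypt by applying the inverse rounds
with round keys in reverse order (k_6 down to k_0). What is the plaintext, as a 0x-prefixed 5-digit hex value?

0x1FE0D

s_0 = ciphertext = 0x30BED
s_1 = InvRound(s_0, k_6) = 0xD38DD
s_2 = InvRound(s_1, k_5) = 0x3E8A4
s_3 = InvRound(s_2, k_4) = 0x5B957
s_4 = InvRound(s_3, k_3) = 0xB2BEB
s_5 = InvRound(s_4, k_2) = 0xE228E
s_6 = InvRound(s_5, k_1) = 0xBD790
s_7 = InvRound(s_6, k_0) = 0x1FE0D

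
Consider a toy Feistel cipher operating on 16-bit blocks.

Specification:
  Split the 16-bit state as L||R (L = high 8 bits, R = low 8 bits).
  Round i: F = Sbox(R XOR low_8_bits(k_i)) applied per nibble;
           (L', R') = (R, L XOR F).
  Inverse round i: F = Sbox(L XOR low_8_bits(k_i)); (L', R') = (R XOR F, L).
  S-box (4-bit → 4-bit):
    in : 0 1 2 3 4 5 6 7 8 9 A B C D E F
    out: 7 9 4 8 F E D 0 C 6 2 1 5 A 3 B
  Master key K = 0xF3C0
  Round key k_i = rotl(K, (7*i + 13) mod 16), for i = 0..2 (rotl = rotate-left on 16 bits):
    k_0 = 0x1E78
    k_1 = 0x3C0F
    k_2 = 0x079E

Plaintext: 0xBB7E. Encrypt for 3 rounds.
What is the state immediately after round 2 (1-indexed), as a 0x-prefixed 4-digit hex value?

0xC628

s_0 = plaintext = 0xBB7E
s_1 = Round(s_0, k_0) = 0x7EC6
s_2 = Round(s_1, k_1) = 0xC628
s_3 = Round(s_2, k_2) = 0x28DB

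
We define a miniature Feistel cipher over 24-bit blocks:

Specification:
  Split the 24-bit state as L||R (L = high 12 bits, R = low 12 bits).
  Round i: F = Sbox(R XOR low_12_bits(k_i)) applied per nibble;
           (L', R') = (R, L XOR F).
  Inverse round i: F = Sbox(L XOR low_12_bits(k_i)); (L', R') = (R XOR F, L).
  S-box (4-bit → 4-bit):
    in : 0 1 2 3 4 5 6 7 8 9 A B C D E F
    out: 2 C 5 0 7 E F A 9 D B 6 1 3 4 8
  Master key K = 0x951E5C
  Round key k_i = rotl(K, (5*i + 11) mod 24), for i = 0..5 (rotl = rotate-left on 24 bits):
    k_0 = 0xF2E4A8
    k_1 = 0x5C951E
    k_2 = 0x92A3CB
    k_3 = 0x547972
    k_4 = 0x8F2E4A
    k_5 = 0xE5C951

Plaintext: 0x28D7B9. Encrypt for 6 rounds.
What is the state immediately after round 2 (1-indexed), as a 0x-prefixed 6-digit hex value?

0x241D51

s_0 = plaintext = 0x28D7B9
s_1 = Round(s_0, k_0) = 0x7B9241
s_2 = Round(s_1, k_1) = 0x241D51
s_3 = Round(s_2, k_2) = 0xD5169A
s_4 = Round(s_3, k_3) = 0x69A518
s_5 = Round(s_4, k_4) = 0x51807F
s_6 = Round(s_5, k_5) = 0x07F84C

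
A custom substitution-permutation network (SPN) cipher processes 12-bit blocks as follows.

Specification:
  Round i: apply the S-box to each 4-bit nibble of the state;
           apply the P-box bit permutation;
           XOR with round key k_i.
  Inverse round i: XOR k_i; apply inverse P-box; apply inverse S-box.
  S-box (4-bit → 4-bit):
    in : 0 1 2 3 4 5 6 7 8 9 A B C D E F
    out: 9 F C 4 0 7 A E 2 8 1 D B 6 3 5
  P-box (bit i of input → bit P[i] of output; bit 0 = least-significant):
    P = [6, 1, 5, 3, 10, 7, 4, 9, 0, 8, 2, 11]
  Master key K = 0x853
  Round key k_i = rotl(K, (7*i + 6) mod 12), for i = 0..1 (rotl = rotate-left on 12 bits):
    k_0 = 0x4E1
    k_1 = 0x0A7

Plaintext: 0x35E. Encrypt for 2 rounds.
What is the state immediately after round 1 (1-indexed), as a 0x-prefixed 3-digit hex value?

0x037

s_0 = plaintext = 0x35E
s_1 = Round(s_0, k_0) = 0x037
s_2 = Round(s_1, k_1) = 0x89C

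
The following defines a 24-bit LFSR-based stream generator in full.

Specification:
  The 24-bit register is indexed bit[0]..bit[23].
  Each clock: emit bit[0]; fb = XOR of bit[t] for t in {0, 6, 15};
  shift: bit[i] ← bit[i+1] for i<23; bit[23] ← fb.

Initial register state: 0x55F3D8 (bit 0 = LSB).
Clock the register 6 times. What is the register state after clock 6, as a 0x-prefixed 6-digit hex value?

reg_0 = 0x55F3D8
clock 1: out=0, reg = 0x2AF9EC
clock 2: out=0, reg = 0x157CF6
clock 3: out=0, reg = 0x8ABE7B
clock 4: out=1, reg = 0xC55F3D
clock 5: out=1, reg = 0xE2AF9E
clock 6: out=0, reg = 0xF157CF

0xF157CF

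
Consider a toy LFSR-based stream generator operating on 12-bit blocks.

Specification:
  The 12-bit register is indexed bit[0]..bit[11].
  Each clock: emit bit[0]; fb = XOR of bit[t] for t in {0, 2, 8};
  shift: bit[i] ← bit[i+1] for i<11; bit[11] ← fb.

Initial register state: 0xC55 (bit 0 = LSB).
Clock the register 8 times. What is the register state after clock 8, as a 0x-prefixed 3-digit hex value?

reg_0 = 0xC55
clock 1: out=1, reg = 0x62A
clock 2: out=0, reg = 0x315
clock 3: out=1, reg = 0x98A
clock 4: out=0, reg = 0xCC5
clock 5: out=1, reg = 0x662
clock 6: out=0, reg = 0x331
clock 7: out=1, reg = 0x198
clock 8: out=0, reg = 0x8CC

0x8CC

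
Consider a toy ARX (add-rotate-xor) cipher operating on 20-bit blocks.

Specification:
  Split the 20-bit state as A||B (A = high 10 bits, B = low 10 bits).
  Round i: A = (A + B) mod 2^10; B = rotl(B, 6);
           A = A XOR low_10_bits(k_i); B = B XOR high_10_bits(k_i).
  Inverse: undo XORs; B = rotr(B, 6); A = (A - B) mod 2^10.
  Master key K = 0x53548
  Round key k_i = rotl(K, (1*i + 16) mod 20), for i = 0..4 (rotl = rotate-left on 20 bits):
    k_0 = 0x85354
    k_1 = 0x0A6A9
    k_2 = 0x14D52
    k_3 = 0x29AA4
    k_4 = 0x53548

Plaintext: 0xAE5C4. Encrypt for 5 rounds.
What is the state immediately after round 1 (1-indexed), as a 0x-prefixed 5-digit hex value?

0xCA708

s_0 = plaintext = 0xAE5C4
s_1 = Round(s_0, k_0) = 0xCA708
s_2 = Round(s_1, k_1) = 0x26219
s_3 = Round(s_2, k_2) = 0xF8E32
s_4 = Round(s_3, k_3) = 0x2C405
s_5 = Round(s_4, k_4) = 0x7F80D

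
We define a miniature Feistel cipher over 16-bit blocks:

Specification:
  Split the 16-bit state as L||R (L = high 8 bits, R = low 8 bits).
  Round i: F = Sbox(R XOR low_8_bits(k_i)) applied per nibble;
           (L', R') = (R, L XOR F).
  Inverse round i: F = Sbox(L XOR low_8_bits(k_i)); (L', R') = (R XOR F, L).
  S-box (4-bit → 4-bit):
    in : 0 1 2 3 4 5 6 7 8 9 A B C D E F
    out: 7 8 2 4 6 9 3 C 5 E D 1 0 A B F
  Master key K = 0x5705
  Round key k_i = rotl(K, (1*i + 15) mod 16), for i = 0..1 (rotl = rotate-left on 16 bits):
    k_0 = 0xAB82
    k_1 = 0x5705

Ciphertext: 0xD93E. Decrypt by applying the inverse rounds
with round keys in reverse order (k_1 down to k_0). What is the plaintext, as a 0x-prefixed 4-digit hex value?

s_0 = ciphertext = 0xD93E
s_1 = InvRound(s_0, k_1) = 0x9ED9
s_2 = InvRound(s_1, k_0) = 0x599E

0x599E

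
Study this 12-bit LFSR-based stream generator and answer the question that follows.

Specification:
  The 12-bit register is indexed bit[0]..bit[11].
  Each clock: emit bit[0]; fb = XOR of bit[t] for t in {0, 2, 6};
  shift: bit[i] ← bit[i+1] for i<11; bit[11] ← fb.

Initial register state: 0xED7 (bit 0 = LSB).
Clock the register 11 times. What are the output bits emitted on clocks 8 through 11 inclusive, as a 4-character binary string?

reg_0 = 0xED7
clock 1: out=1, reg = 0xF6B
clock 2: out=1, reg = 0x7B5
clock 3: out=1, reg = 0x3DA
clock 4: out=0, reg = 0x9ED
clock 5: out=1, reg = 0xCF6
clock 6: out=0, reg = 0x67B
clock 7: out=1, reg = 0x33D
clock 8: out=1, reg = 0x19E
clock 9: out=0, reg = 0x8CF
clock 10: out=1, reg = 0xC67
clock 11: out=1, reg = 0xE33

1011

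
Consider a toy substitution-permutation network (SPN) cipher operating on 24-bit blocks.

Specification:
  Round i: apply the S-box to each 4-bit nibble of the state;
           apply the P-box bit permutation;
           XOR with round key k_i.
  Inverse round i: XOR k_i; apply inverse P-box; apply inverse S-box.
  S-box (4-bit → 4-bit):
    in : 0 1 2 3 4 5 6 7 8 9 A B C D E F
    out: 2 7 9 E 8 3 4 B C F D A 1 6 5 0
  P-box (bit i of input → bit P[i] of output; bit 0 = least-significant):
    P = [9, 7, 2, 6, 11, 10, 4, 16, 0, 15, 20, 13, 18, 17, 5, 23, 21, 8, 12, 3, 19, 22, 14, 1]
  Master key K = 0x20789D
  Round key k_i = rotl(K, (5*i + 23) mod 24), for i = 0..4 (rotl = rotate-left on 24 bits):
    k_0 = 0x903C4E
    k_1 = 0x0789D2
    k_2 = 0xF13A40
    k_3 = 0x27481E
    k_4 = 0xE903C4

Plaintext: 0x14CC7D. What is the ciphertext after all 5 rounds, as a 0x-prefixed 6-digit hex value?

0x647EEC

s_0 = plaintext = 0x14CC7D
s_1 = Round(s_0, k_0) = 0xDD70C3
s_2 = Round(s_1, k_1) = 0xC15016
s_3 = Round(s_2, k_2) = 0xDFA754
s_4 = Round(s_3, k_3) = 0xE3A47F
s_5 = Round(s_4, k_4) = 0x647EEC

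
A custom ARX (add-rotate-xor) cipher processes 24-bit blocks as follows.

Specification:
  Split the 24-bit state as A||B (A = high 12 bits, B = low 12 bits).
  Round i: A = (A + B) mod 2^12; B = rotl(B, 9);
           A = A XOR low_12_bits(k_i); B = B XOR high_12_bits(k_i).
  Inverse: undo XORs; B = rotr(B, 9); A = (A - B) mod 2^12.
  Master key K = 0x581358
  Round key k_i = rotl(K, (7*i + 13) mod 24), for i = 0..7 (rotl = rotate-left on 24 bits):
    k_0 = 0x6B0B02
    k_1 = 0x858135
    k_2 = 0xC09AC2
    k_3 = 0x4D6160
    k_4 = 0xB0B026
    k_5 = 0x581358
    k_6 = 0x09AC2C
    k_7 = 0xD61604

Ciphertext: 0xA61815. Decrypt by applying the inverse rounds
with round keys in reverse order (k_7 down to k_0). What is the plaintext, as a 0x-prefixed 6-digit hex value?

0x38DD99

s_0 = ciphertext = 0xA61815
s_1 = InvRound(s_0, k_7) = 0x0C3BA2
s_2 = InvRound(s_1, k_6) = 0x32A9C5
s_3 = InvRound(s_2, k_5) = 0xE4C226
s_4 = InvRound(s_3, k_4) = 0x4FE96C
s_5 = InvRound(s_4, k_3) = 0x7C8DD6
s_6 = InvRound(s_5, k_2) = 0xE12EF8
s_7 = InvRound(s_6, k_1) = 0xA24503
s_8 = InvRound(s_7, k_0) = 0x38DD99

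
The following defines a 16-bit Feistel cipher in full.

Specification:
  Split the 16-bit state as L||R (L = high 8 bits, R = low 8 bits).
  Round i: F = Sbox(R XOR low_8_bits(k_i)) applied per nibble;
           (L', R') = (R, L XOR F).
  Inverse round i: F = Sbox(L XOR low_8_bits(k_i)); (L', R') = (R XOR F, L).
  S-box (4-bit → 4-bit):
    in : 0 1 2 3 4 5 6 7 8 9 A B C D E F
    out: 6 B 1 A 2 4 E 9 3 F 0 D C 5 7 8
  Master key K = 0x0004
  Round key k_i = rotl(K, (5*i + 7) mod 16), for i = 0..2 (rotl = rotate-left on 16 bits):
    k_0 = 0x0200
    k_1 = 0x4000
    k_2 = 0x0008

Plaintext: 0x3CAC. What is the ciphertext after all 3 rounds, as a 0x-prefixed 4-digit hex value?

0x0A51

s_0 = plaintext = 0x3CAC
s_1 = Round(s_0, k_0) = 0xAC30
s_2 = Round(s_1, k_1) = 0x300A
s_3 = Round(s_2, k_2) = 0x0A51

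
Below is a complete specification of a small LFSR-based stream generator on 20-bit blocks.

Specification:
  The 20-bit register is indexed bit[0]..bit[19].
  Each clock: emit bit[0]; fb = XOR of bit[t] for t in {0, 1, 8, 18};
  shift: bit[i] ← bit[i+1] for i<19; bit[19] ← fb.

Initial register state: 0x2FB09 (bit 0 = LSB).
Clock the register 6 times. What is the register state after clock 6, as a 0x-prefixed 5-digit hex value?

reg_0 = 0x2FB09
clock 1: out=1, reg = 0x17D84
clock 2: out=0, reg = 0x8BEC2
clock 3: out=0, reg = 0xC5F61
clock 4: out=1, reg = 0xE2FB0
clock 5: out=0, reg = 0x717D8
clock 6: out=0, reg = 0x38BEC

0x38BEC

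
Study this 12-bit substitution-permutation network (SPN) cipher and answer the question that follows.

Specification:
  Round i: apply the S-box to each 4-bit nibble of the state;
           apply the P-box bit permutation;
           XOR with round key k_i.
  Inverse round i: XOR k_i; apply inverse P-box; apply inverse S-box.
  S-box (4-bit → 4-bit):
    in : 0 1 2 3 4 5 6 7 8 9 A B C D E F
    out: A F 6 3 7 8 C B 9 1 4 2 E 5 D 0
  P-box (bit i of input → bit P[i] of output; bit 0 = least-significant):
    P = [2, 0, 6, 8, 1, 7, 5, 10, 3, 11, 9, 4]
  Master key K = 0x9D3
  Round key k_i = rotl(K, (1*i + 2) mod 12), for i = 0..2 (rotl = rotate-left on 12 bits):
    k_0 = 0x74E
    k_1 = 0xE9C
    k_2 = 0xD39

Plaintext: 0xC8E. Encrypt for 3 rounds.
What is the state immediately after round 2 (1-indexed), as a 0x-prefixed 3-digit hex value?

s_0 = plaintext = 0xC8E
s_1 = Round(s_0, k_0) = 0x818
s_2 = Round(s_1, k_1) = 0xB22
s_3 = Round(s_2, k_2) = 0x5D8

0xB22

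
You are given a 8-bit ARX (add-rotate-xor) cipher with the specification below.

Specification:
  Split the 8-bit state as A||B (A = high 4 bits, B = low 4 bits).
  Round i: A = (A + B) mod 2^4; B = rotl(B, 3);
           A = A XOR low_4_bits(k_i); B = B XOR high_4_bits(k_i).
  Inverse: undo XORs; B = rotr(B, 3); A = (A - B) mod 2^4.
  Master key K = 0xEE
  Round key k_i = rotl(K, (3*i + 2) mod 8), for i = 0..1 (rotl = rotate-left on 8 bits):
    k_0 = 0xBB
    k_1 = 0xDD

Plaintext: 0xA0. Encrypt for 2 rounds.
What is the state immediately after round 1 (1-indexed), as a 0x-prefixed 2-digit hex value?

s_0 = plaintext = 0xA0
s_1 = Round(s_0, k_0) = 0x1B
s_2 = Round(s_1, k_1) = 0x10

0x1B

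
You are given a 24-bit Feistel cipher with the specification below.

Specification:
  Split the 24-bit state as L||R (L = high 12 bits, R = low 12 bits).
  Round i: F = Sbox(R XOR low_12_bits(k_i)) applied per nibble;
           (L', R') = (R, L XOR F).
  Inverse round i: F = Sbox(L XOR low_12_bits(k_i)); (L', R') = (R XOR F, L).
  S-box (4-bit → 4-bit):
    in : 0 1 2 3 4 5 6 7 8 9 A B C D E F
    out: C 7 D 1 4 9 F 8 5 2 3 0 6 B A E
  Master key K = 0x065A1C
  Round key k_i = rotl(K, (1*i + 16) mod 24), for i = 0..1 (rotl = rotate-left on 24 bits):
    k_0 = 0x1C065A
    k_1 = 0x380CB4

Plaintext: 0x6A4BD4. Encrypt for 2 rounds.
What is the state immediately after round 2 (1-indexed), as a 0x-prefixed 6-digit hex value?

0xDFEC97

s_0 = plaintext = 0x6A4BD4
s_1 = Round(s_0, k_0) = 0xBD4DFE
s_2 = Round(s_1, k_1) = 0xDFEC97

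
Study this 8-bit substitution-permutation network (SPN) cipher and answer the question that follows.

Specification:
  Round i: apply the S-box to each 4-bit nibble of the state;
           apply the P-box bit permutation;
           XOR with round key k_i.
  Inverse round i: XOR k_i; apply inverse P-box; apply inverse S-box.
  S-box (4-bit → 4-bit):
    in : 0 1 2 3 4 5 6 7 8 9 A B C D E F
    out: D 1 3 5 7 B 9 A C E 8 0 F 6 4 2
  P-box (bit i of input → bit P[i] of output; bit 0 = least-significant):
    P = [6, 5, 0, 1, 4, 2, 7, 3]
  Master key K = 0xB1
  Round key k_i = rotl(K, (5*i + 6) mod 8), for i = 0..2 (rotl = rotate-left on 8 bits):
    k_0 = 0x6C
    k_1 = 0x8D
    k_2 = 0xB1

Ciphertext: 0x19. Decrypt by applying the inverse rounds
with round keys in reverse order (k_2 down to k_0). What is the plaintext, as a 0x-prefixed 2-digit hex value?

0x46

s_0 = ciphertext = 0x19
s_1 = InvRound(s_0, k_2) = 0x8F
s_2 = InvRound(s_1, k_1) = 0xBA
s_3 = InvRound(s_2, k_0) = 0x46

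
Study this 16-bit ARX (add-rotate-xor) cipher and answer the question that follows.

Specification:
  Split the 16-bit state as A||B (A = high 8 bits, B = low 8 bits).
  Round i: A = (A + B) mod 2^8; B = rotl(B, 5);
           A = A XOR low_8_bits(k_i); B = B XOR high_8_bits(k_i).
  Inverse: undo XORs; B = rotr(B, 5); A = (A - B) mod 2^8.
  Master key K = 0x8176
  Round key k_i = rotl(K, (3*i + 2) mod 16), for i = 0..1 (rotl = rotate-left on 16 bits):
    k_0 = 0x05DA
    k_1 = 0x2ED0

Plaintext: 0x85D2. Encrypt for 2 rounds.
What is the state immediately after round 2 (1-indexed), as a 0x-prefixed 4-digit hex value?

0x3CC5

s_0 = plaintext = 0x85D2
s_1 = Round(s_0, k_0) = 0x8D5F
s_2 = Round(s_1, k_1) = 0x3CC5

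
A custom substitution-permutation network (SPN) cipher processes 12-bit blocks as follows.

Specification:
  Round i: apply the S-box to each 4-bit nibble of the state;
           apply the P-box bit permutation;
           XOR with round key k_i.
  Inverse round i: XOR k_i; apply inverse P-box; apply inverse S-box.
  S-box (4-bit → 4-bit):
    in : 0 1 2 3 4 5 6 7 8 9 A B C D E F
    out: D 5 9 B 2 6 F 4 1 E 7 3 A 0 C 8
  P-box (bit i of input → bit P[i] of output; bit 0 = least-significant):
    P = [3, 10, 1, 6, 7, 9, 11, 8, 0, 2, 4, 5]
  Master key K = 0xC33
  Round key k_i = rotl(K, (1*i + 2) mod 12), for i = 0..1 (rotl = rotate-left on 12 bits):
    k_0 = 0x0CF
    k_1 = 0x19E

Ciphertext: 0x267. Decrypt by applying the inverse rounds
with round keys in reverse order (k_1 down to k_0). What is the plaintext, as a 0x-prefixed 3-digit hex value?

s_0 = ciphertext = 0x267
s_1 = InvRound(s_0, k_1) = 0x032
s_2 = InvRound(s_1, k_0) = 0x682

0x682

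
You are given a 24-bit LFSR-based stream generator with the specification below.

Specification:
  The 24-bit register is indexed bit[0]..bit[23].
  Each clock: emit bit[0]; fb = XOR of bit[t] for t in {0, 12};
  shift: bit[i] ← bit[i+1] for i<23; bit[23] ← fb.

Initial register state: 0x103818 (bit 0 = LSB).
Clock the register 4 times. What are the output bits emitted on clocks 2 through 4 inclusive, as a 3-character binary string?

001

reg_0 = 0x103818
clock 1: out=0, reg = 0x881C0C
clock 2: out=0, reg = 0xC40E06
clock 3: out=0, reg = 0x620703
clock 4: out=1, reg = 0xB10381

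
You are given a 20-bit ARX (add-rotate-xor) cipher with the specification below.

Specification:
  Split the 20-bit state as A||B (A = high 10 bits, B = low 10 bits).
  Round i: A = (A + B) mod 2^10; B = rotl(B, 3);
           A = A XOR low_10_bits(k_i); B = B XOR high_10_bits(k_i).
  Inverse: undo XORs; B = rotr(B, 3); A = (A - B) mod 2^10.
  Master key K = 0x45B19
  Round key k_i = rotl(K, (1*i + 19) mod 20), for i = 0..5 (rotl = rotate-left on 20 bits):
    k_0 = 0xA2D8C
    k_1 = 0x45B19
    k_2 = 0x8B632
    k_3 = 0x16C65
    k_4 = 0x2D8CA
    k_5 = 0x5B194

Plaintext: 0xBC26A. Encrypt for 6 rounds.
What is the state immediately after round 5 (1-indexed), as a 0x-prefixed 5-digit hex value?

s_0 = plaintext = 0xBC26A
s_1 = Round(s_0, k_0) = 0x359DF
s_2 = Round(s_1, k_1) = 0x6B3ED
s_3 = Round(s_2, k_2) = 0xEAD42
s_4 = Round(s_3, k_3) = 0x22249
s_5 = Round(s_4, k_4) = 0x86EFA
s_6 = Round(s_5, k_5) = 0x206B9

0x86EFA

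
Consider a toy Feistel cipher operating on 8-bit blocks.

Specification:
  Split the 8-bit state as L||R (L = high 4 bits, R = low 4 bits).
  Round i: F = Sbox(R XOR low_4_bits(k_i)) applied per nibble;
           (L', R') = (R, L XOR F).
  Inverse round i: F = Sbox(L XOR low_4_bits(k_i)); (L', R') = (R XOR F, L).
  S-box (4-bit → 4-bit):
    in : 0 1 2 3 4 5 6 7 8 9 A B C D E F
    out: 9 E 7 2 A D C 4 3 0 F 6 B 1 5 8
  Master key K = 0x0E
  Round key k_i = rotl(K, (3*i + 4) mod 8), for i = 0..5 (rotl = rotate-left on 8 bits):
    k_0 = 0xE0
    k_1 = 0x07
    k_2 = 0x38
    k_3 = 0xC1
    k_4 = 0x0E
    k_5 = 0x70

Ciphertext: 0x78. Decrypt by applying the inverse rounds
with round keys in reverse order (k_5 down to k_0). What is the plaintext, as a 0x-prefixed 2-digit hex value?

s_0 = ciphertext = 0x78
s_1 = InvRound(s_0, k_5) = 0xC7
s_2 = InvRound(s_1, k_4) = 0x0C
s_3 = InvRound(s_2, k_3) = 0x20
s_4 = InvRound(s_3, k_2) = 0xF2
s_5 = InvRound(s_4, k_1) = 0x1F
s_6 = InvRound(s_5, k_0) = 0x11

0x11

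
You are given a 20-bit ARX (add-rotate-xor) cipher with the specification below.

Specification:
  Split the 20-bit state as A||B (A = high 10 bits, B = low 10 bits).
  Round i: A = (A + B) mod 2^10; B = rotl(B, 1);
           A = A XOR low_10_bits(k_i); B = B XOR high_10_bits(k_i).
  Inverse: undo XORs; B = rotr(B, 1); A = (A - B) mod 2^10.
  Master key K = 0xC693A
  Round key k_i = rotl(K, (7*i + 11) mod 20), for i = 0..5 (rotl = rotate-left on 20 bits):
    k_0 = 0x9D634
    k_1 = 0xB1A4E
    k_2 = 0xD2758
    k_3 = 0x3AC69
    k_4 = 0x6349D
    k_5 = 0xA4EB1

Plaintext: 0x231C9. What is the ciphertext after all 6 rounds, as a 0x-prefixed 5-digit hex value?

0x5C4EF

s_0 = plaintext = 0x231C9
s_1 = Round(s_0, k_0) = 0x185E7
s_2 = Round(s_1, k_1) = 0x01908
s_3 = Round(s_2, k_2) = 0x95959
s_4 = Round(s_3, k_3) = 0xF1A59
s_5 = Round(s_4, k_4) = 0xA093E
s_6 = Round(s_5, k_5) = 0x5C4EF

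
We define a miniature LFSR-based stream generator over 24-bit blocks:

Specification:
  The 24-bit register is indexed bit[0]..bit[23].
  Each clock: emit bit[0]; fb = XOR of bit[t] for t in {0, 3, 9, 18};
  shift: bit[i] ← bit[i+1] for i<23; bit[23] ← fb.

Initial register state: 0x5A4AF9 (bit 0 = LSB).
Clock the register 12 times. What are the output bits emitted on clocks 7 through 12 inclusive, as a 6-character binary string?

110101

reg_0 = 0x5A4AF9
clock 1: out=1, reg = 0xAD257C
clock 2: out=0, reg = 0x5692BE
clock 3: out=0, reg = 0xAB495F
clock 4: out=1, reg = 0x55A4AF
clock 5: out=1, reg = 0xAAD257
clock 6: out=1, reg = 0x55692B
clock 7: out=1, reg = 0xAAB495
clock 8: out=1, reg = 0xD55A4A
clock 9: out=0, reg = 0xEAAD25
clock 10: out=1, reg = 0xF55692
clock 11: out=0, reg = 0x7AAB49
clock 12: out=1, reg = 0xBD55A4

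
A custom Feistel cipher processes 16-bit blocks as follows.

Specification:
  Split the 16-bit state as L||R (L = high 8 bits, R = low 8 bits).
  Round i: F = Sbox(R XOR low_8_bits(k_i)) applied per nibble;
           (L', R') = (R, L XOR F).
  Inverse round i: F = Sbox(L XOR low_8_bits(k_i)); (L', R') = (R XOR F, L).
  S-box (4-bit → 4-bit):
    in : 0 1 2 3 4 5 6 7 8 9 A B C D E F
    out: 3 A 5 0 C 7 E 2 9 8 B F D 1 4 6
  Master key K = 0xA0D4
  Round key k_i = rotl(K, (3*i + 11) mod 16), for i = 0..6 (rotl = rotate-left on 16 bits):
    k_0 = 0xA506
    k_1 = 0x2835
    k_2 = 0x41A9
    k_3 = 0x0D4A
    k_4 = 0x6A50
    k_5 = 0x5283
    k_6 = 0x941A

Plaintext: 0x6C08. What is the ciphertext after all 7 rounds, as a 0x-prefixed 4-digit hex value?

0x4A58

s_0 = plaintext = 0x6C08
s_1 = Round(s_0, k_0) = 0x0858
s_2 = Round(s_1, k_1) = 0x58E9
s_3 = Round(s_2, k_2) = 0xE99B
s_4 = Round(s_3, k_3) = 0x9BF3
s_5 = Round(s_4, k_4) = 0xF32B
s_6 = Round(s_5, k_5) = 0x2B4A
s_7 = Round(s_6, k_6) = 0x4A58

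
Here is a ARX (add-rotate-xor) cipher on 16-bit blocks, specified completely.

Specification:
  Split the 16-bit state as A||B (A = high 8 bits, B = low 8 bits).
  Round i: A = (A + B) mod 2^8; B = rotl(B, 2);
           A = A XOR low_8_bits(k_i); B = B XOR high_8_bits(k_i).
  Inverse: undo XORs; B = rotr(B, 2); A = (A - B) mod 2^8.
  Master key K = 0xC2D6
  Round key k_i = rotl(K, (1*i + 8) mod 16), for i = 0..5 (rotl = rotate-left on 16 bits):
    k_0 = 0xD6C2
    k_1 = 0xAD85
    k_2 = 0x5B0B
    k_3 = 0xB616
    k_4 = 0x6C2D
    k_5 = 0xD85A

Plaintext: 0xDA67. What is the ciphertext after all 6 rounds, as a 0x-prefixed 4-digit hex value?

0xA854

s_0 = plaintext = 0xDA67
s_1 = Round(s_0, k_0) = 0x834B
s_2 = Round(s_1, k_1) = 0x4B80
s_3 = Round(s_2, k_2) = 0xC059
s_4 = Round(s_3, k_3) = 0x0FD3
s_5 = Round(s_4, k_4) = 0xCF23
s_6 = Round(s_5, k_5) = 0xA854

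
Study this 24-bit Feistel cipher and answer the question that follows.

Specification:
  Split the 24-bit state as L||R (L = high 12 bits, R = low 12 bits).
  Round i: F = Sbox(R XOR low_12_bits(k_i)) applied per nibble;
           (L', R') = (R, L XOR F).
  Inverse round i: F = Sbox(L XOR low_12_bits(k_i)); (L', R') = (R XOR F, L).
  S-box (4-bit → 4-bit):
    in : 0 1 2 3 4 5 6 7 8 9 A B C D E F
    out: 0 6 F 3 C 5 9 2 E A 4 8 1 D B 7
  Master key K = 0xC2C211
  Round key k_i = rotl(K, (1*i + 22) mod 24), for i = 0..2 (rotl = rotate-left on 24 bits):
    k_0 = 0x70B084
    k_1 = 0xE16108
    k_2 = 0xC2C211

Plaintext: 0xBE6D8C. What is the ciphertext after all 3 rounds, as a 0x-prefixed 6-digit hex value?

0xF3CB15

s_0 = plaintext = 0xBE6D8C
s_1 = Round(s_0, k_0) = 0xD8C6E8
s_2 = Round(s_1, k_1) = 0x6E8F3C
s_3 = Round(s_2, k_2) = 0xF3CB15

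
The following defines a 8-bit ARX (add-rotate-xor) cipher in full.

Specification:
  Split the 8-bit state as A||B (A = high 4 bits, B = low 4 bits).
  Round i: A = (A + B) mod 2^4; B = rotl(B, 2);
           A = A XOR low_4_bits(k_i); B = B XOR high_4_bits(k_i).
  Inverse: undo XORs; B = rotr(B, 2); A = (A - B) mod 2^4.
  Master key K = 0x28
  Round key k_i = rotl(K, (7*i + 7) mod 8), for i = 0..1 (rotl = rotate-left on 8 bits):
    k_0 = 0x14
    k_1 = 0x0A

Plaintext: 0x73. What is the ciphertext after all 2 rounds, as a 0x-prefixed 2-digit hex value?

0x17

s_0 = plaintext = 0x73
s_1 = Round(s_0, k_0) = 0xED
s_2 = Round(s_1, k_1) = 0x17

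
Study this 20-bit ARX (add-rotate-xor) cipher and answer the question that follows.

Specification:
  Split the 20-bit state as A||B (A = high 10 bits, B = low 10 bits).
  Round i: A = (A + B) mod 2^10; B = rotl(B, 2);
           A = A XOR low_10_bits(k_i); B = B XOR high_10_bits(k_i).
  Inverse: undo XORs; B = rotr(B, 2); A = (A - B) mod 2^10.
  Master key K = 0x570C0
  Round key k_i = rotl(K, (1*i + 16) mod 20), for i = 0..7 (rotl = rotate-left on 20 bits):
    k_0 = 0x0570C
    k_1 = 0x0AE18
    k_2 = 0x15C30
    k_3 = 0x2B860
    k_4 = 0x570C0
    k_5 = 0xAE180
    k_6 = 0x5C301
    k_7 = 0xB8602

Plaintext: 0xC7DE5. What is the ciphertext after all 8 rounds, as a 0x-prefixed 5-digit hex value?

s_0 = plaintext = 0xC7DE5
s_1 = Round(s_0, k_0) = 0x82380
s_2 = Round(s_1, k_1) = 0xE4228
s_3 = Round(s_2, k_2) = 0x620F5
s_4 = Round(s_3, k_3) = 0x8777A
s_5 = Round(s_4, k_4) = 0x55CB7
s_6 = Round(s_5, k_5) = 0xE3864
s_7 = Round(s_6, k_6) = 0x3CCE0
s_8 = Round(s_7, k_7) = 0xF4561

0xF4561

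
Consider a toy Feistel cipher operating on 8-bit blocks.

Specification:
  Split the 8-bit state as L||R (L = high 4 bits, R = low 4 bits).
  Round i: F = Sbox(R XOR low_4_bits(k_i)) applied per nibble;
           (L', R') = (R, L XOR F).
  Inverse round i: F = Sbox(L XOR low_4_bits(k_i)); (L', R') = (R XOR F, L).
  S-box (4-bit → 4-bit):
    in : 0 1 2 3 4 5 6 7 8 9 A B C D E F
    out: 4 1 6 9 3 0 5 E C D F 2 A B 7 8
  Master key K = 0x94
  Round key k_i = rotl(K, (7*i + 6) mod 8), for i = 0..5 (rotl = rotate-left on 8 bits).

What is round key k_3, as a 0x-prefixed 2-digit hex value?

0xA4

K = 0x94
k_0 = rotl(K, (7*0+6) mod 8) = rotl(K, 6) = 0x25
k_1 = rotl(K, (7*1+6) mod 8) = rotl(K, 5) = 0x92
k_2 = rotl(K, (7*2+6) mod 8) = rotl(K, 4) = 0x49
k_3 = rotl(K, (7*3+6) mod 8) = rotl(K, 3) = 0xA4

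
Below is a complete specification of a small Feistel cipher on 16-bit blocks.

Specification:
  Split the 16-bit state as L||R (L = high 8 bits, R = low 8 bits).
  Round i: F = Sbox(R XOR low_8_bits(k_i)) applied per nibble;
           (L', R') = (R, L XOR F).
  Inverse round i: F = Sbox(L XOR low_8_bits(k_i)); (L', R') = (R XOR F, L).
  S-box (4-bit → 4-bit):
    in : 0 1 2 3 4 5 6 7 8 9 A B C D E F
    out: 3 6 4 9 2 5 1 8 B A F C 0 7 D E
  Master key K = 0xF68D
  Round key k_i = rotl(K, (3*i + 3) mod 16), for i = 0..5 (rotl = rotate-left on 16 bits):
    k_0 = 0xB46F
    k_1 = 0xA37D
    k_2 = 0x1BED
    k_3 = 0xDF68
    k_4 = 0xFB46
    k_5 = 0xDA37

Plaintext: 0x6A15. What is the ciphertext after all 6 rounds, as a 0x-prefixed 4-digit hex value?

s_0 = plaintext = 0x6A15
s_1 = Round(s_0, k_0) = 0x15E5
s_2 = Round(s_1, k_1) = 0xE5BE
s_3 = Round(s_2, k_2) = 0xBEBC
s_4 = Round(s_3, k_3) = 0xBCCC
s_5 = Round(s_4, k_4) = 0xCC03
s_6 = Round(s_5, k_5) = 0x035E

0x035E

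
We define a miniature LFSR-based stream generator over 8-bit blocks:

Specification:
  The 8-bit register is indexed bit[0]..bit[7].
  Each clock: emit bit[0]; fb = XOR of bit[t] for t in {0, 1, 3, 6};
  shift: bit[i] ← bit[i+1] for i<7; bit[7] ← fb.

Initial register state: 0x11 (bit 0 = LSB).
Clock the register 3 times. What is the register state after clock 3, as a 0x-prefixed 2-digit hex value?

0xE2

reg_0 = 0x11
clock 1: out=1, reg = 0x88
clock 2: out=0, reg = 0xC4
clock 3: out=0, reg = 0xE2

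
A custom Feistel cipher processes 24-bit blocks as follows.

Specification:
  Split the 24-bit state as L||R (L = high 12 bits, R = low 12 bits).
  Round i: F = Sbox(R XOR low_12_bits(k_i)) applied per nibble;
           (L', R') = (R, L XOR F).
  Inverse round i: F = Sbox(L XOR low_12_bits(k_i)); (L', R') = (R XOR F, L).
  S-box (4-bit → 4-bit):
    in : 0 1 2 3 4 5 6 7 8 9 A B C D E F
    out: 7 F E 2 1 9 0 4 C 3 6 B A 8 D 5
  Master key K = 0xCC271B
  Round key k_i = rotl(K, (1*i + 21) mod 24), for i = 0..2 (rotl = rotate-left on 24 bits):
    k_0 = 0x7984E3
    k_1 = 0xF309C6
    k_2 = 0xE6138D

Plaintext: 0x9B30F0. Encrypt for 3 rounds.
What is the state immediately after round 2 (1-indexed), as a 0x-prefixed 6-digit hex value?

s_0 = plaintext = 0x9B30F0
s_1 = Round(s_0, k_0) = 0x0F0841
s_2 = Round(s_1, k_1) = 0x841F34
s_3 = Round(s_2, k_2) = 0xF342F2

0x841F34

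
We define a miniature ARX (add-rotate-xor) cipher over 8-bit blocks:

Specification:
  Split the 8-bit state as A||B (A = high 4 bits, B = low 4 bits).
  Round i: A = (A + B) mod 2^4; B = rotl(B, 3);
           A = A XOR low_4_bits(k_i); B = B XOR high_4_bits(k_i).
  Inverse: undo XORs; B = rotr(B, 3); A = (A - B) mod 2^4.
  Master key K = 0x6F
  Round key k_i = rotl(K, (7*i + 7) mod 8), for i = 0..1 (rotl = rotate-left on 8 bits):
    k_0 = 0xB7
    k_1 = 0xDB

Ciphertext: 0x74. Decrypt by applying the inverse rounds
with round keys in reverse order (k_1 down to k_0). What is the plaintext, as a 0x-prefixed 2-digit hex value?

s_0 = ciphertext = 0x74
s_1 = InvRound(s_0, k_1) = 0x93
s_2 = InvRound(s_1, k_0) = 0xD1

0xD1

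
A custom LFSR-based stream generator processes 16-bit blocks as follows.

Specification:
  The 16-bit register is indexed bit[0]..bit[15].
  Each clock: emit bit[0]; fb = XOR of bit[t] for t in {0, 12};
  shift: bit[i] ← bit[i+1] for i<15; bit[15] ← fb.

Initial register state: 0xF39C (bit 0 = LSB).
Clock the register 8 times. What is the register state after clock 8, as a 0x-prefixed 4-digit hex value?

0xA3F3

reg_0 = 0xF39C
clock 1: out=0, reg = 0xF9CE
clock 2: out=0, reg = 0xFCE7
clock 3: out=1, reg = 0x7E73
clock 4: out=1, reg = 0x3F39
clock 5: out=1, reg = 0x1F9C
clock 6: out=0, reg = 0x8FCE
clock 7: out=0, reg = 0x47E7
clock 8: out=1, reg = 0xA3F3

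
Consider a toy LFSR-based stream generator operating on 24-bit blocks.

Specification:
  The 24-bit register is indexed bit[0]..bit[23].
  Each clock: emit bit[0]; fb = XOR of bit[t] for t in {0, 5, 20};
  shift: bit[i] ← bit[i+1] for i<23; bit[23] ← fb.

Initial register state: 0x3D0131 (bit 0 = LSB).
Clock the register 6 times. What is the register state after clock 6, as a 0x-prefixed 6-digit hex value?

0x2CF404

reg_0 = 0x3D0131
clock 1: out=1, reg = 0x9E8098
clock 2: out=0, reg = 0xCF404C
clock 3: out=0, reg = 0x67A026
clock 4: out=0, reg = 0xB3D013
clock 5: out=1, reg = 0x59E809
clock 6: out=1, reg = 0x2CF404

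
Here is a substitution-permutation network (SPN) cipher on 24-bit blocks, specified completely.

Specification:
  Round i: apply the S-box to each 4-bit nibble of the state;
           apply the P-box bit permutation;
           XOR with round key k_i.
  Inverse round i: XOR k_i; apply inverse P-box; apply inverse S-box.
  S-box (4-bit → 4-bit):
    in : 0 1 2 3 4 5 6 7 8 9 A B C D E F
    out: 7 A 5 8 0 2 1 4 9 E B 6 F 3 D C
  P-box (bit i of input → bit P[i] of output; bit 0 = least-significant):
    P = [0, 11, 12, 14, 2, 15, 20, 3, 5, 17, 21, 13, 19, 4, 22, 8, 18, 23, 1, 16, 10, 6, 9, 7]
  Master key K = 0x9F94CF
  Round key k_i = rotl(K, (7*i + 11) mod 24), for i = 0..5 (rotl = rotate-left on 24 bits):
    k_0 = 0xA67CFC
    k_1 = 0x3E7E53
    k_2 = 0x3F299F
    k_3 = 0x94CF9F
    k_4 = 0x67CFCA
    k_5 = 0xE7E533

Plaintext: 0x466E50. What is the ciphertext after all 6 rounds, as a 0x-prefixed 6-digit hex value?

0x7DA756

s_0 = plaintext = 0x466E50
s_1 = Round(s_0, k_0) = 0x8AC4DD
s_2 = Round(s_1, k_1) = 0xF3F3C6
s_3 = Round(s_2, k_2) = 0x6E8A12
s_4 = Round(s_3, k_3) = 0x9B7AB4
s_5 = Round(s_4, k_4) = 0xB56D28
s_6 = Round(s_5, k_5) = 0x7DA756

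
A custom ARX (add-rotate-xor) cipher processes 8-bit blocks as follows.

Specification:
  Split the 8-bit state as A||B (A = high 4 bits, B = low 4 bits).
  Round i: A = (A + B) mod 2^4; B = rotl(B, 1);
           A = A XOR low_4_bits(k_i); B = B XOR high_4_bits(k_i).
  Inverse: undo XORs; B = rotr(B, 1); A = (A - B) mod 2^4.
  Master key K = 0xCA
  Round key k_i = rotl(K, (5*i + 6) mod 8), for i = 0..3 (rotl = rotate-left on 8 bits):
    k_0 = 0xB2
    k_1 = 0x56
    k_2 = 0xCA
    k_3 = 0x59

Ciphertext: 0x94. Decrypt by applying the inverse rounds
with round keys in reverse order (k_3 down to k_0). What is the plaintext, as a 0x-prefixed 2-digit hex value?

0x90

s_0 = ciphertext = 0x94
s_1 = InvRound(s_0, k_3) = 0x88
s_2 = InvRound(s_1, k_2) = 0x02
s_3 = InvRound(s_2, k_1) = 0xBB
s_4 = InvRound(s_3, k_0) = 0x90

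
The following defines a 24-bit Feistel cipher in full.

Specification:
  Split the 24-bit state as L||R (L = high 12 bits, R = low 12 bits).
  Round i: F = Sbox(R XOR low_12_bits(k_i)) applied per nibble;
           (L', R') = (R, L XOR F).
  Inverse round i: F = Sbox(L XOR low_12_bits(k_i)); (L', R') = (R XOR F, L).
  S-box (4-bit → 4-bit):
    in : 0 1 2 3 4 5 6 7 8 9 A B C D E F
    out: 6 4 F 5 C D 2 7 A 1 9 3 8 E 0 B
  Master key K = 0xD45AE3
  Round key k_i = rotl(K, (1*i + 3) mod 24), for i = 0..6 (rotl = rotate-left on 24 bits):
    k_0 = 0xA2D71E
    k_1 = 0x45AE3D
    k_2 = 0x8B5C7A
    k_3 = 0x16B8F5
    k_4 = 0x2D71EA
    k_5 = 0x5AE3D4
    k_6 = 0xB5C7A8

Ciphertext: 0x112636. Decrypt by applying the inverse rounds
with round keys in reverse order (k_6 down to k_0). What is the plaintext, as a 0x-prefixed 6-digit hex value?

0xB39D0A

s_0 = ciphertext = 0x112636
s_1 = InvRound(s_0, k_6) = 0x40F112
s_2 = InvRound(s_1, k_5) = 0x6F140F
s_3 = InvRound(s_2, k_4) = 0x34C6F1
s_4 = InvRound(s_3, k_3) = 0x5C034C
s_5 = InvRound(s_4, k_2) = 0x2755C0
s_6 = InvRound(s_5, k_1) = 0xD0A275
s_7 = InvRound(s_6, k_0) = 0xB39D0A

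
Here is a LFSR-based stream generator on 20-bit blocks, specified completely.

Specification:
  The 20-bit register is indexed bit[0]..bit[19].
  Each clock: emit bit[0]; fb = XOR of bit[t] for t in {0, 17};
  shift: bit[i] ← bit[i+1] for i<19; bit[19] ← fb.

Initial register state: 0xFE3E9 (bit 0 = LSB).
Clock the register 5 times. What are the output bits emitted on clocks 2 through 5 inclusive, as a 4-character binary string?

reg_0 = 0xFE3E9
clock 1: out=1, reg = 0x7F1F4
clock 2: out=0, reg = 0xBF8FA
clock 3: out=0, reg = 0xDFC7D
clock 4: out=1, reg = 0xEFE3E
clock 5: out=0, reg = 0xF7F1F

0010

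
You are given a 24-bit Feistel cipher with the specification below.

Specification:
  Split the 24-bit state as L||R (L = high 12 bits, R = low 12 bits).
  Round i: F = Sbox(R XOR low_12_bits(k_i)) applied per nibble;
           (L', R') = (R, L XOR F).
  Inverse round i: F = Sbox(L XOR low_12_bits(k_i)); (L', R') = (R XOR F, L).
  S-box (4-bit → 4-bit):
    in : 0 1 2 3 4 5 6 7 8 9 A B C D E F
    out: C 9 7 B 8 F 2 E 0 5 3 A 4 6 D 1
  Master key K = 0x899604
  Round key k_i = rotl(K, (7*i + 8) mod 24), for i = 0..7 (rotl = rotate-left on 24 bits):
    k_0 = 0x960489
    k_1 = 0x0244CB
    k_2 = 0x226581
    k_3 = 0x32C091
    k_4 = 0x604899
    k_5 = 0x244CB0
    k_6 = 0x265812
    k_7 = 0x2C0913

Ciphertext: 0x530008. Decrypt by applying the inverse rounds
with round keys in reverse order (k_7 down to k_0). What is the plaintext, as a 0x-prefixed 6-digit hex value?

s_0 = ciphertext = 0x530008
s_1 = InvRound(s_0, k_7) = 0x473530
s_2 = InvRound(s_1, k_6) = 0x119473
s_3 = InvRound(s_2, k_5) = 0x246119
s_4 = InvRound(s_3, k_4) = 0x278246
s_5 = InvRound(s_4, k_3) = 0x593278
s_6 = InvRound(s_5, k_2) = 0xEEF593
s_7 = InvRound(s_6, k_1) = 0x6EBEEF
s_8 = InvRound(s_7, k_0) = 0x9C86EB

0x9C86EB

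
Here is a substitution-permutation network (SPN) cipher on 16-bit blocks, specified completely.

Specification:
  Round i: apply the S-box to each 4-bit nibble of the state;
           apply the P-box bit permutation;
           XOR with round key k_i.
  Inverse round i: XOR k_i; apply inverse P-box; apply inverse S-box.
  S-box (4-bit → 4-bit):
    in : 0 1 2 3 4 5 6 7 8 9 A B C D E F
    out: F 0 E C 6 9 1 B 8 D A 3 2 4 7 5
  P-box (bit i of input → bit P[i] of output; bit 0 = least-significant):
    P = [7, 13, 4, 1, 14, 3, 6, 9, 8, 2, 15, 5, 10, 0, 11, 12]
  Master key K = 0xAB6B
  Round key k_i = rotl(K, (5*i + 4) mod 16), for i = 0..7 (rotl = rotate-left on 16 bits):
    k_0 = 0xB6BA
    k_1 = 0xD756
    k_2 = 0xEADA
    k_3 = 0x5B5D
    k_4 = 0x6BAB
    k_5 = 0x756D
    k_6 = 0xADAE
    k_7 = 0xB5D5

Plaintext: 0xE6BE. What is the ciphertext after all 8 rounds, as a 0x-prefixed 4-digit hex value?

0x8D18

s_0 = plaintext = 0xE6BE
s_1 = Round(s_0, k_0) = 0xDB23
s_2 = Round(s_1, k_1) = 0xDC08
s_3 = Round(s_2, k_2) = 0xA094
s_4 = Round(s_3, k_3) = 0xA828
s_5 = Round(s_4, k_4) = 0x79C0
s_6 = Round(s_5, k_5) = 0xC0D6
s_7 = Round(s_6, k_6) = 0x2C4B
s_8 = Round(s_7, k_7) = 0x8D18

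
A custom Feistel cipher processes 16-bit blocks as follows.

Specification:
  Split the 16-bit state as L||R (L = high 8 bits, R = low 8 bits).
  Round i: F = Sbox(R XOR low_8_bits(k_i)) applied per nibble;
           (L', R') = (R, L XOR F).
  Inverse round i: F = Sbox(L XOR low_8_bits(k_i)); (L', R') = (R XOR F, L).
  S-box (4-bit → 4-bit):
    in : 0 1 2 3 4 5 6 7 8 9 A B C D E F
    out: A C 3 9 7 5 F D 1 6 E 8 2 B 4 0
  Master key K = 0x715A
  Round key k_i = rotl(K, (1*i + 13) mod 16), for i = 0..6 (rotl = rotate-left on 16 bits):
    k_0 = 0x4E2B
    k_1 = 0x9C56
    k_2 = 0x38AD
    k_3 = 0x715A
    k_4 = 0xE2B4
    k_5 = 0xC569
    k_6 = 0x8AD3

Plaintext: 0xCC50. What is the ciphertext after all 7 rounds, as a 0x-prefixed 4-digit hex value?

s_0 = plaintext = 0xCC50
s_1 = Round(s_0, k_0) = 0x5014
s_2 = Round(s_1, k_1) = 0x1423
s_3 = Round(s_2, k_2) = 0x2300
s_4 = Round(s_3, k_3) = 0x007D
s_5 = Round(s_4, k_4) = 0x7D26
s_6 = Round(s_5, k_5) = 0x260D
s_7 = Round(s_6, k_6) = 0x0D92

0x0D92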